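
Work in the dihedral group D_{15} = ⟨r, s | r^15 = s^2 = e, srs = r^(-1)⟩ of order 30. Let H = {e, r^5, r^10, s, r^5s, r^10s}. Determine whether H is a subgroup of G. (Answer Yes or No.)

Yes

|H| = 6 divides |G| = 30, consistent with Lagrange.
H contains the identity, every element's inverse is in H, and H is closed under ·: it is a subgroup.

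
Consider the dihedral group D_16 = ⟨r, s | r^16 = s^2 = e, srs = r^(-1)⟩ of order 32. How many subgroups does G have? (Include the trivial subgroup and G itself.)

36

|G| = 32, so by Lagrange every subgroup order divides 32. Divisors: 1, 2, 4, 8, 16, 32.
Subgroups by order — order 1: 1; order 2: 17; order 4: 9; order 8: 5; order 16: 3; order 32: 1.
Total: 1 + 17 + 9 + 5 + 3 + 1 = 36.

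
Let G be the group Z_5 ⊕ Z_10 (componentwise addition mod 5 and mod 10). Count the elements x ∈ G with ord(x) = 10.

24

An element (a,b) has order lcm(ord(a), ord(b)); count pairs with lcm equal to 10.
Enumerating gives 24 such elements.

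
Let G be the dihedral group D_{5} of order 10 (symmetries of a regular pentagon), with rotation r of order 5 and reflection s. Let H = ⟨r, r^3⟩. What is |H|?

|⟨r⟩| = 5 and |⟨r^3⟩| = 5, so |H| is a multiple of lcm(5, 5) = 5 and divides |G| = 10.
Closing under the operation: H = {e, r, r^2, r^3, r^4}, so |H| = 5.

5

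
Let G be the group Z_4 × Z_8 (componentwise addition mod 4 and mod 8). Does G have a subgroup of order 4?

Yes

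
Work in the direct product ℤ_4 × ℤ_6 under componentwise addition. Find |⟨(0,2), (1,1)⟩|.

|⟨(0,2)⟩| = 3 and |⟨(1,1)⟩| = 12, so |H| is a multiple of lcm(3, 12) = 12 and divides |G| = 24.
Closing under the operation: H = {(0,0), (0,2), (0,4), (1,1), (1,3), (1,5), (2,0), (2,2), (2,4), (3,1), (3,3), (3,5)}, so |H| = 12.

12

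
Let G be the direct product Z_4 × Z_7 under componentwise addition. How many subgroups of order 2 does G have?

|G| = 28 and 2 | 28, so subgroups of order 2 are possible by Lagrange.
The subgroups of order 2 are: {(0,0), (2,0)}.
So G has 1 subgroup of order 2.

1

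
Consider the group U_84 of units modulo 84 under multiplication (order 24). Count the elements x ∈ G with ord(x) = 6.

Enumerating element orders in G gives 14 elements of order 6.

14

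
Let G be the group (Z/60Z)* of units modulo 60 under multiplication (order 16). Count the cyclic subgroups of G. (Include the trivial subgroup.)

12

A cyclic subgroup of order d is generated by each of its φ(d) elements of order d, so the cyclic subgroups of order d number (#elements of order d)/φ(d).
Cyclic subgroups by order — order 1: 1; order 2: 7; order 4: 4.
Total: 12.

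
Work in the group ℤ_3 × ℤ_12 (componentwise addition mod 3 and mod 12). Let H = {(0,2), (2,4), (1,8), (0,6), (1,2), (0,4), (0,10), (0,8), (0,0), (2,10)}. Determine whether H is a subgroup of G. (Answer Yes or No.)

No

|H| = 10 does not divide |G| = 36, so by Lagrange H is not a subgroup.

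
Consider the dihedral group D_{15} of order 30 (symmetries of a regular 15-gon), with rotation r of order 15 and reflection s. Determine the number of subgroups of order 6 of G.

5

|G| = 30 and 6 | 30, so subgroups of order 6 are possible by Lagrange.
The subgroups of order 6 are: {e, r^5, r^10, s, r^5s, r^10s}; {e, r^5, r^10, rs, r^6s, r^11s}; {e, r^5, r^10, r^2s, r^7s, r^12s}; {e, r^5, r^10, r^3s, r^8s, r^13s}; … (5 in all).
So G has 5 subgroups of order 6.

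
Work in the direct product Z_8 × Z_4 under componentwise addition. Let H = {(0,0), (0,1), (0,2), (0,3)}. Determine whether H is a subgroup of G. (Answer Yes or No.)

Yes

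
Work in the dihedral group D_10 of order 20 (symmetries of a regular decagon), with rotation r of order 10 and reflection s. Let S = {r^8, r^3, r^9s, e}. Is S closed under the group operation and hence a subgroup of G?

No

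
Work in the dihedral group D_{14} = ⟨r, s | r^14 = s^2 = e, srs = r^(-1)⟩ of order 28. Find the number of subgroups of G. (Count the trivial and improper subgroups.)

28

|G| = 28, so by Lagrange every subgroup order divides 28. Divisors: 1, 2, 4, 7, 14, 28.
Subgroups by order — order 1: 1; order 2: 15; order 4: 7; order 7: 1; order 14: 3; order 28: 1.
Total: 1 + 15 + 7 + 1 + 3 + 1 = 28.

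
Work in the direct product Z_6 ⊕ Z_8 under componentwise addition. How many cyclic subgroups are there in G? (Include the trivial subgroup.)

Group the elements of G by the cyclic subgroup they generate; each cyclic subgroup of order d accounts for φ(d) elements.
Cyclic subgroups by order — order 1: 1; order 2: 3; order 3: 1; order 4: 2; order 6: 3; order 8: 2; order 12: 2; order 24: 2.
Total: 16.

16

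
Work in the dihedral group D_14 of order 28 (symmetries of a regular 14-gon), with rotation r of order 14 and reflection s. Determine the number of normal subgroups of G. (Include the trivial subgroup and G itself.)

G has 28 subgroups. Checking conjugation-invariance by order — order 1: 1/1 normal; order 2: 1/15 normal; order 4: 0/7 normal; order 7: 1/1 normal; order 14: 3/3 normal; order 28: 1/1 normal.
Total normal subgroups: 7.

7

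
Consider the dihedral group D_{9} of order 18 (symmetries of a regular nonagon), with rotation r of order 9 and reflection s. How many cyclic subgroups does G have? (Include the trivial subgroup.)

Each element a generates a cyclic subgroup ⟨a⟩; distinct elements may generate the same one (a cyclic group of order d has φ(d) generators).
Cyclic subgroups by order — order 1: 1; order 2: 9; order 3: 1; order 9: 1.
Total: 12.

12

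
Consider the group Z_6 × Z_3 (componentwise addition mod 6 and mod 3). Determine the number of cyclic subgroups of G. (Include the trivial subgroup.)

A cyclic subgroup of order d is generated by each of its φ(d) elements of order d, so the cyclic subgroups of order d number (#elements of order d)/φ(d).
Cyclic subgroups by order — order 1: 1; order 2: 1; order 3: 4; order 6: 4.
Total: 10.

10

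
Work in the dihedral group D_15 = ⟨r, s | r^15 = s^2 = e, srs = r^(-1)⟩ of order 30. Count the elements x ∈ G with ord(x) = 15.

8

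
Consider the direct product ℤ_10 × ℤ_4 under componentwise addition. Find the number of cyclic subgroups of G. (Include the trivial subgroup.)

12

Group the elements of G by the cyclic subgroup they generate; each cyclic subgroup of order d accounts for φ(d) elements.
Cyclic subgroups by order — order 1: 1; order 2: 3; order 4: 2; order 5: 1; order 10: 3; order 20: 2.
Total: 12.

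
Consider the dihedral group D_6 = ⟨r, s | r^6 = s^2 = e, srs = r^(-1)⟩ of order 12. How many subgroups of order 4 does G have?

3

|G| = 12 and 4 | 12, so subgroups of order 4 are possible by Lagrange.
The subgroups of order 4 are: {e, r^3, r^2s, r^5s}; {e, r^3, s, r^3s}; {e, r^3, rs, r^4s}.
So G has 3 subgroups of order 4.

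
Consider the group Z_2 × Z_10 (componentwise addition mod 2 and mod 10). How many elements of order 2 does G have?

An element (a,b) has order lcm(ord(a), ord(b)); count pairs with lcm equal to 2.
Enumerating gives 3 such elements.

3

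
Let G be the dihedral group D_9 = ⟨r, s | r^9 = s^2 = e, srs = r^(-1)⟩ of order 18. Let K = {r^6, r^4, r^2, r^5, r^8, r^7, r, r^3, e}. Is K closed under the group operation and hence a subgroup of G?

Yes

|K| = 9 divides |G| = 18, consistent with Lagrange.
K contains the identity, every element's inverse is in K, and K is closed under ·: it is a subgroup.
In fact K = ⟨r^4⟩.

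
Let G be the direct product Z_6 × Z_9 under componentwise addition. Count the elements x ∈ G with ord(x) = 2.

An element (a,b) has order lcm(ord(a), ord(b)); count pairs with lcm equal to 2.
Enumerating gives 1 such elements.

1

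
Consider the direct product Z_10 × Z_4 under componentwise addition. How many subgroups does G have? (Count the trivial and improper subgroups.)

16

|G| = 40, so by Lagrange every subgroup order divides 40. Divisors: 1, 2, 4, 5, 8, 10, 20, 40.
Subgroups by order — order 1: 1; order 2: 3; order 4: 3; order 5: 1; order 8: 1; order 10: 3; order 20: 3; order 40: 1.
Total: 1 + 3 + 3 + 1 + 1 + 3 + 3 + 1 = 16.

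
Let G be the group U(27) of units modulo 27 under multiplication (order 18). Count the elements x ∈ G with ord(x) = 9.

6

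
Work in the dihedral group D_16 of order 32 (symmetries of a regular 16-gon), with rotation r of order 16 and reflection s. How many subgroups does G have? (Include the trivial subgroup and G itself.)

|G| = 32, so by Lagrange every subgroup order divides 32. Divisors: 1, 2, 4, 8, 16, 32.
Subgroups by order — order 1: 1; order 2: 17; order 4: 9; order 8: 5; order 16: 3; order 32: 1.
Total: 1 + 17 + 9 + 5 + 3 + 1 = 36.

36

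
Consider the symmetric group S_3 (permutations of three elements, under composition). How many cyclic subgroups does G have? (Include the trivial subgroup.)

Each element a generates a cyclic subgroup ⟨a⟩; distinct elements may generate the same one (a cyclic group of order d has φ(d) generators).
Cyclic subgroups by order — order 1: 1; order 2: 3; order 3: 1.
Total: 5.

5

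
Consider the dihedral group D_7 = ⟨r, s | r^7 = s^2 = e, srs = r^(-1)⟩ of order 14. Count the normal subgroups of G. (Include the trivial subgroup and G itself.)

3

G has 10 subgroups. Checking conjugation-invariance by order — order 1: 1/1 normal; order 2: 0/7 normal; order 7: 1/1 normal; order 14: 1/1 normal.
Total normal subgroups: 3.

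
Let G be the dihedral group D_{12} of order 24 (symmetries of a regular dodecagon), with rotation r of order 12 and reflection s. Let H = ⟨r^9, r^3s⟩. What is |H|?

|⟨r^9⟩| = 4 and |⟨r^3s⟩| = 2, so |H| is a multiple of lcm(4, 2) = 4 and divides |G| = 24.
Closing under the operation: H = {e, r^3, r^6, r^9, s, r^3s, r^6s, r^9s}, so |H| = 8.

8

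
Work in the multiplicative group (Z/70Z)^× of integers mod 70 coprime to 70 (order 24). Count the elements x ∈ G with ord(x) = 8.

0

No element of G has order 8 (even though 8 | 24).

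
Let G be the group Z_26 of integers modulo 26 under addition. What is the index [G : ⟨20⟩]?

2

|⟨20⟩| = 13 and |G| = 26.
By Lagrange, [G : H] = |G|/|H| = 26/13 = 2.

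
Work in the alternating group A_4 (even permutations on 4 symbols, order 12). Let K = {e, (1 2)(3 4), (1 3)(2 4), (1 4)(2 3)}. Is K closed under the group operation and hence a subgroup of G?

Yes

|K| = 4 divides |G| = 12, consistent with Lagrange.
K contains the identity, every element's inverse is in K, and K is closed under ∘: it is a subgroup.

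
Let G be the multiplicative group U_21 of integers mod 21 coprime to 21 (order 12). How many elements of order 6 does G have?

The elements of order 6 are: 2, 5, 10, 11, 17, 19.
That's 6.

6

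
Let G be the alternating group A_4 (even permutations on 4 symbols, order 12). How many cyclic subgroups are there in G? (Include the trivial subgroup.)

8

Group the elements of G by the cyclic subgroup they generate; each cyclic subgroup of order d accounts for φ(d) elements.
Cyclic subgroups by order — order 1: 1; order 2: 3; order 3: 4.
Total: 8.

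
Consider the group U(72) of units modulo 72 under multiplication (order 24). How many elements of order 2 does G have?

The elements of order 2 are: 17, 19, 35, 37, 53, 55, 71.
That's 7.

7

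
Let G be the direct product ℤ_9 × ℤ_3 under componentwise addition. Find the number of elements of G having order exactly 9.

An element (a,b) has order lcm(ord(a), ord(b)); count pairs with lcm equal to 9.
Enumerating gives 18 such elements.

18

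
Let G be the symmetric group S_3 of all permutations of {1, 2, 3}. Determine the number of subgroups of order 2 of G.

|G| = 6 and 2 | 6, so subgroups of order 2 are possible by Lagrange.
The subgroups of order 2 are: {e, (1 2)}; {e, (1 3)}; {e, (2 3)}.
So G has 3 subgroups of order 2.

3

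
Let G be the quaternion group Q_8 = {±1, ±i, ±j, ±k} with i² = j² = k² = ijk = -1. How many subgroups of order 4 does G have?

|G| = 8 and 4 | 8, so subgroups of order 4 are possible by Lagrange.
The subgroups of order 4 are: {1, -1, i, -i}; {1, -1, j, -j}; {1, -1, k, -k}.
So G has 3 subgroups of order 4.

3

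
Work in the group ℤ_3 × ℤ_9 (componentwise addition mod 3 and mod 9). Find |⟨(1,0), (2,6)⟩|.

|⟨(1,0)⟩| = 3 and |⟨(2,6)⟩| = 3, so |H| is a multiple of lcm(3, 3) = 3 and divides |G| = 27.
Closing under the operation: H = {(0,0), (0,3), (0,6), (1,0), (1,3), (1,6), (2,0), (2,3), (2,6)}, so |H| = 9.

9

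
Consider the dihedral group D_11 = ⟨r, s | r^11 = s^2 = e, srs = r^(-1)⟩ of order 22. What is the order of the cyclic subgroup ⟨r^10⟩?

11

Computing powers of r^10: the smallest k with (r^10)^k = e is k = 11.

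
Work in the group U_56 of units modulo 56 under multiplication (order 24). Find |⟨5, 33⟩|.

|⟨5⟩| = 6 and |⟨33⟩| = 6, so |H| is a multiple of lcm(6, 6) = 6 and divides |G| = 24.
Closing under the operation: H = {1, 5, 9, 13, 17, 25, 29, 33, 37, 41, 45, 53}, so |H| = 12.

12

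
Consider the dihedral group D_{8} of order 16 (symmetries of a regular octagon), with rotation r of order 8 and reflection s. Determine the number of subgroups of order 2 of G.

|G| = 16 and 2 | 16, so subgroups of order 2 are possible by Lagrange.
The subgroups of order 2 are: {e, r^2s}; {e, r^3s}; {e, r^4}; {e, r^4s}; … (9 in all).
So G has 9 subgroups of order 2.

9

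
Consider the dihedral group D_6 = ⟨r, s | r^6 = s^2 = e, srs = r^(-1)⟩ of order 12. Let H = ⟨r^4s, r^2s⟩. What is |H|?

6

|⟨r^4s⟩| = 2 and |⟨r^2s⟩| = 2, so |H| is a multiple of lcm(2, 2) = 2 and divides |G| = 12.
Closing under the operation: H = {e, r^2, r^4, s, r^2s, r^4s}, so |H| = 6.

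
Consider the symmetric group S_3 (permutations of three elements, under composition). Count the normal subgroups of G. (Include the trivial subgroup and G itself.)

G has 6 subgroups. Checking conjugation-invariance by order — order 1: 1/1 normal; order 2: 0/3 normal; order 3: 1/1 normal; order 6: 1/1 normal.
Total normal subgroups: 3.

3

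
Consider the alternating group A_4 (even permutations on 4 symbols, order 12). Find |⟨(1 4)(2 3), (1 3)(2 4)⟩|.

4

|⟨(1 4)(2 3)⟩| = 2 and |⟨(1 3)(2 4)⟩| = 2, so |H| is a multiple of lcm(2, 2) = 2 and divides |G| = 12.
Closing under the operation: H = {e, (1 2)(3 4), (1 3)(2 4), (1 4)(2 3)}, so |H| = 4.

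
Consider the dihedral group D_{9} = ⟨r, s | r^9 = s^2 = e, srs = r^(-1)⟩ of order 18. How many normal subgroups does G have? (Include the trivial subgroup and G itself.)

G has 16 subgroups. Checking conjugation-invariance by order — order 1: 1/1 normal; order 2: 0/9 normal; order 3: 1/1 normal; order 6: 0/3 normal; order 9: 1/1 normal; order 18: 1/1 normal.
Total normal subgroups: 4.

4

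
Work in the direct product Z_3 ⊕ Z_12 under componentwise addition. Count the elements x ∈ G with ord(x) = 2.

An element (a,b) has order lcm(ord(a), ord(b)); count pairs with lcm equal to 2.
Enumerating gives 1 such elements.

1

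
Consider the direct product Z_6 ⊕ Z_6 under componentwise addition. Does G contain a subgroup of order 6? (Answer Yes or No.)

Yes

6 | 36. A subgroup of order 6 is {(0,0), (0,1), (0,2), (0,3), (0,4), (0,5)}.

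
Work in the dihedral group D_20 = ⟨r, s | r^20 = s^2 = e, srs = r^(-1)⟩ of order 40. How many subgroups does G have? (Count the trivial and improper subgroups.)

48

|G| = 40, so by Lagrange every subgroup order divides 40. Divisors: 1, 2, 4, 5, 8, 10, 20, 40.
Subgroups by order — order 1: 1; order 2: 21; order 4: 11; order 5: 1; order 8: 5; order 10: 5; order 20: 3; order 40: 1.
Total: 1 + 21 + 11 + 1 + 5 + 5 + 3 + 1 = 48.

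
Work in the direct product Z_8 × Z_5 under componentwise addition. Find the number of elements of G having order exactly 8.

4

An element (a,b) has order lcm(ord(a), ord(b)); count pairs with lcm equal to 8.
Enumerating gives 4 such elements.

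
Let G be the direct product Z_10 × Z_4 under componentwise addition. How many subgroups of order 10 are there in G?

3

|G| = 40 and 10 | 40, so subgroups of order 10 are possible by Lagrange.
The subgroups of order 10 are: {(0,0), (0,2), (2,0), (2,2), (4,0), (4,2), (6,0), (6,2), (8,0), (8,2)}; {(0,0), (1,0), (2,0), (3,0), (4,0), (5,0), (6,0), (7,0), (8,0), (9,0)}; {(0,0), (1,2), (2,0), (3,2), (4,0), (5,2), (6,0), (7,2), (8,0), (9,2)}.
So G has 3 subgroups of order 10.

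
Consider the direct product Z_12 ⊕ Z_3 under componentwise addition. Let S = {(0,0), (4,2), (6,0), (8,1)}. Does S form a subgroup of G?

No

Closure fails: (6,0) + (4,2) = (10,2) ∉ S. So S is not a subgroup.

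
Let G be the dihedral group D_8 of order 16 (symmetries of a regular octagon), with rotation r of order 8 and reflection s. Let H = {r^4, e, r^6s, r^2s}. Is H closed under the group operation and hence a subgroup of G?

Yes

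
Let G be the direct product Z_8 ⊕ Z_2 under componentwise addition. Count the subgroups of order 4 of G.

|G| = 16 and 4 | 16, so subgroups of order 4 are possible by Lagrange.
The subgroups of order 4 are: {(0,0), (0,1), (4,0), (4,1)}; {(0,0), (2,0), (4,0), (6,0)}; {(0,0), (2,1), (4,0), (6,1)}.
So G has 3 subgroups of order 4.

3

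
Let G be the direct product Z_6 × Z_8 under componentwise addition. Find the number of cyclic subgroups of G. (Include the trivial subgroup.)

16

A cyclic subgroup of order d is generated by each of its φ(d) elements of order d, so the cyclic subgroups of order d number (#elements of order d)/φ(d).
Cyclic subgroups by order — order 1: 1; order 2: 3; order 3: 1; order 4: 2; order 6: 3; order 8: 2; order 12: 2; order 24: 2.
Total: 16.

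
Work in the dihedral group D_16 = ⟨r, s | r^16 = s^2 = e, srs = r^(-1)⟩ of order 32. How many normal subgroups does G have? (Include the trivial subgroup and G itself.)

G has 36 subgroups. Checking conjugation-invariance by order — order 1: 1/1 normal; order 2: 1/17 normal; order 4: 1/9 normal; order 8: 1/5 normal; order 16: 3/3 normal; order 32: 1/1 normal.
Total normal subgroups: 8.

8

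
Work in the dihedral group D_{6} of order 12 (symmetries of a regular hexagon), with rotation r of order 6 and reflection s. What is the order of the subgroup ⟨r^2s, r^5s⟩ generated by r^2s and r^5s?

4

|⟨r^2s⟩| = 2 and |⟨r^5s⟩| = 2, so |H| is a multiple of lcm(2, 2) = 2 and divides |G| = 12.
Closing under the operation: H = {e, r^3, r^2s, r^5s}, so |H| = 4.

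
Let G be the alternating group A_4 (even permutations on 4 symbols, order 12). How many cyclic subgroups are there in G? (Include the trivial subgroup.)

8

A cyclic subgroup of order d is generated by each of its φ(d) elements of order d, so the cyclic subgroups of order d number (#elements of order d)/φ(d).
Cyclic subgroups by order — order 1: 1; order 2: 3; order 3: 4.
Total: 8.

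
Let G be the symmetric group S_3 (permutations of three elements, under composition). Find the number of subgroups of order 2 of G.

3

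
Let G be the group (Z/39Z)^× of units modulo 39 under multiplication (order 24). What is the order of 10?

6

Compute successive powers of 10 mod 39: 10, 22, 25, 16, 4, 1; 10^6 ≡ 1 (mod 39).
So |⟨10⟩| = 6.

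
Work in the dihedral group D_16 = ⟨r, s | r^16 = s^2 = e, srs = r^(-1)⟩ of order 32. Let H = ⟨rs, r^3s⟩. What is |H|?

16

|⟨rs⟩| = 2 and |⟨r^3s⟩| = 2, so |H| is a multiple of lcm(2, 2) = 2 and divides |G| = 32.
Closing under the operation: H = {e, r^2, r^4, r^6, r^8, r^10, r^12, r^14, rs, r^3s, r^5s, r^7s, r^9s, r^11s, r^13s, r^15s}, so |H| = 16.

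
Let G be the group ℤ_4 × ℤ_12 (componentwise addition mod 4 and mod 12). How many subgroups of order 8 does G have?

|G| = 48 and 8 | 48, so subgroups of order 8 are possible by Lagrange.
The subgroups of order 8 are: {(0,0), (0,3), (0,6), (0,9), (2,0), (2,3), (2,6), (2,9)}; {(0,0), (0,6), (1,0), (1,6), (2,0), (2,6), (3,0), (3,6)}; {(0,0), (0,6), (1,3), (1,9), (2,0), (2,6), (3,3), (3,9)}.
So G has 3 subgroups of order 8.

3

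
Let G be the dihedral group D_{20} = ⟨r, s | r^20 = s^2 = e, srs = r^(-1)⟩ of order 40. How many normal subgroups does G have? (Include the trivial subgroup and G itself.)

9

G has 48 subgroups. Checking conjugation-invariance by order — order 1: 1/1 normal; order 2: 1/21 normal; order 4: 1/11 normal; order 5: 1/1 normal; order 8: 0/5 normal; order 10: 1/5 normal; order 20: 3/3 normal; order 40: 1/1 normal.
Total normal subgroups: 9.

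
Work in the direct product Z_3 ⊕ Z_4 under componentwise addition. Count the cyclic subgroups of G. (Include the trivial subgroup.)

A cyclic subgroup of order d is generated by each of its φ(d) elements of order d, so the cyclic subgroups of order d number (#elements of order d)/φ(d).
Cyclic subgroups by order — order 1: 1; order 2: 1; order 3: 1; order 4: 1; order 6: 1; order 12: 1.
Total: 6.

6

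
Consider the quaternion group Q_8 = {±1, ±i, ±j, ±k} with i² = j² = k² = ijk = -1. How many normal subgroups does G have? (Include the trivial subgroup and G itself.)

G has 6 subgroups. Checking conjugation-invariance by order — order 1: 1/1 normal; order 2: 1/1 normal; order 4: 3/3 normal; order 8: 1/1 normal.
Total normal subgroups: 6.

6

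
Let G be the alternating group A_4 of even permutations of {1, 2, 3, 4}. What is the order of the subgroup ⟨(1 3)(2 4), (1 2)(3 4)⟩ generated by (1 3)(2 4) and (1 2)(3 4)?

|⟨(1 3)(2 4)⟩| = 2 and |⟨(1 2)(3 4)⟩| = 2, so |H| is a multiple of lcm(2, 2) = 2 and divides |G| = 12.
Closing under the operation: H = {e, (1 2)(3 4), (1 3)(2 4), (1 4)(2 3)}, so |H| = 4.

4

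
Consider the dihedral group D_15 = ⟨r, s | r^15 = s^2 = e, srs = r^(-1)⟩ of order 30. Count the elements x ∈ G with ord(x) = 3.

The elements of order 3 are: r^5, r^10.
That's 2.

2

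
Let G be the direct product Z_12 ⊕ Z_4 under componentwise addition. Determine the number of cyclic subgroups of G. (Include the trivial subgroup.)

Each element a generates a cyclic subgroup ⟨a⟩; distinct elements may generate the same one (a cyclic group of order d has φ(d) generators).
Cyclic subgroups by order — order 1: 1; order 2: 3; order 3: 1; order 4: 6; order 6: 3; order 12: 6.
Total: 20.

20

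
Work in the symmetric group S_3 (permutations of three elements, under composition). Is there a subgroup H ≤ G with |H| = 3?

3 | 6. A subgroup of order 3 is {e, (1 2 3), (1 3 2)}.

Yes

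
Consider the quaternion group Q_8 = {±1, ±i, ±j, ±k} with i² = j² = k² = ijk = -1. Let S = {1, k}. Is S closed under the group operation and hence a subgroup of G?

No

k ∈ S but its inverse -k ∉ S, so S is not a subgroup.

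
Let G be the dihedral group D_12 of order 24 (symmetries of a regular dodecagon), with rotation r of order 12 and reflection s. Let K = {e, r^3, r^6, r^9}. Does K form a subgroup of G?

Yes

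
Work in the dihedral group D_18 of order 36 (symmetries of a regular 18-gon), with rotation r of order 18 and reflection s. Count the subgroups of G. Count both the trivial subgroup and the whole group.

|G| = 36, so by Lagrange every subgroup order divides 36. Divisors: 1, 2, 3, 4, 6, 9, 12, 18, 36.
Subgroups by order — order 1: 1; order 2: 19; order 3: 1; order 4: 9; order 6: 7; order 9: 1; order 12: 3; order 18: 3; order 36: 1.
Total: 1 + 19 + 1 + 9 + 7 + 1 + 3 + 3 + 1 = 45.

45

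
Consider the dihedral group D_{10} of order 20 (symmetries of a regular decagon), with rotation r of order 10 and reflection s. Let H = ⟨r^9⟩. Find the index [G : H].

|⟨r^9⟩| = 10 and |G| = 20.
By Lagrange, [G : H] = |G|/|H| = 20/10 = 2.

2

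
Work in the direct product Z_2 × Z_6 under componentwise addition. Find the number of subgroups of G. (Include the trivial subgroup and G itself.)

|G| = 12, so by Lagrange every subgroup order divides 12. Divisors: 1, 2, 3, 4, 6, 12.
Subgroups by order — order 1: 1; order 2: 3; order 3: 1; order 4: 1; order 6: 3; order 12: 1.
Total: 1 + 3 + 1 + 1 + 3 + 1 = 10.

10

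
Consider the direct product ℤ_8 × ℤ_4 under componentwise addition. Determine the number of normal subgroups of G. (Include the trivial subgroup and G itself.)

G is abelian, so every subgroup is normal.
G has 22 subgroups in total, hence 22 normal subgroups.

22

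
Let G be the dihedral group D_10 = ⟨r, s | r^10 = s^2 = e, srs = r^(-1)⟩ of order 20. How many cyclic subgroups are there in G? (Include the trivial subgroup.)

Group the elements of G by the cyclic subgroup they generate; each cyclic subgroup of order d accounts for φ(d) elements.
Cyclic subgroups by order — order 1: 1; order 2: 11; order 5: 1; order 10: 1.
Total: 14.

14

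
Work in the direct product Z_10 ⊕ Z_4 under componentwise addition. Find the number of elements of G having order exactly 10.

12

An element (a,b) has order lcm(ord(a), ord(b)); count pairs with lcm equal to 10.
Enumerating gives 12 such elements.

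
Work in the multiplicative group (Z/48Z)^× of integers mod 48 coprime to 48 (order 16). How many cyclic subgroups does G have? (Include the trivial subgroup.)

A cyclic subgroup of order d is generated by each of its φ(d) elements of order d, so the cyclic subgroups of order d number (#elements of order d)/φ(d).
Cyclic subgroups by order — order 1: 1; order 2: 7; order 4: 4.
Total: 12.

12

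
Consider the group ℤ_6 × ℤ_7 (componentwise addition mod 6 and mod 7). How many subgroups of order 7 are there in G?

1

|G| = 42 and 7 | 42, so subgroups of order 7 are possible by Lagrange.
The subgroups of order 7 are: {(0,0), (0,1), (0,2), (0,3), (0,4), (0,5), (0,6)}.
So G has 1 subgroup of order 7.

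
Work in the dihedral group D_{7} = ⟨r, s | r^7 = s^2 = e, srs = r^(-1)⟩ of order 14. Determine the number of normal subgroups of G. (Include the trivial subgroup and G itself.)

3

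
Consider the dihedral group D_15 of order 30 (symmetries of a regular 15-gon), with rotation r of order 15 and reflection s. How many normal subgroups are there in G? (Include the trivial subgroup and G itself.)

5

G has 28 subgroups. Checking conjugation-invariance by order — order 1: 1/1 normal; order 2: 0/15 normal; order 3: 1/1 normal; order 5: 1/1 normal; order 6: 0/5 normal; order 10: 0/3 normal; order 15: 1/1 normal; order 30: 1/1 normal.
Total normal subgroups: 5.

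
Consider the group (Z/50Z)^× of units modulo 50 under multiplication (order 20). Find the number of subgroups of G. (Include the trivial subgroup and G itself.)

6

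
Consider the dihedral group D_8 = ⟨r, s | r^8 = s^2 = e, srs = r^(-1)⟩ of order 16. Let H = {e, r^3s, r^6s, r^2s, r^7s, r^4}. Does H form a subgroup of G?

|H| = 6 does not divide |G| = 16, so by Lagrange H is not a subgroup.

No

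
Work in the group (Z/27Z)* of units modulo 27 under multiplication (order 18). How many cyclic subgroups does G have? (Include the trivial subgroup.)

A cyclic subgroup of order d is generated by each of its φ(d) elements of order d, so the cyclic subgroups of order d number (#elements of order d)/φ(d).
Cyclic subgroups by order — order 1: 1; order 2: 1; order 3: 1; order 6: 1; order 9: 1; order 18: 1.
Total: 6.

6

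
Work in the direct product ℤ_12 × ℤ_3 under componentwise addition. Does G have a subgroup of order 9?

Yes

9 | 36. A subgroup of order 9 is {(0,0), (0,1), (0,2), (4,0), (4,1), (4,2), (8,0), (8,1), (8,2)}.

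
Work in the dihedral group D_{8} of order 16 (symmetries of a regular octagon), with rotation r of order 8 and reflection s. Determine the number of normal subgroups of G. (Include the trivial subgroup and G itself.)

7

G has 19 subgroups. Checking conjugation-invariance by order — order 1: 1/1 normal; order 2: 1/9 normal; order 4: 1/5 normal; order 8: 3/3 normal; order 16: 1/1 normal.
Total normal subgroups: 7.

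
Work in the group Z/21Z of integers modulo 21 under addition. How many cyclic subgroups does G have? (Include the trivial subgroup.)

4

Each element a generates a cyclic subgroup ⟨a⟩; distinct elements may generate the same one (a cyclic group of order d has φ(d) generators).
Cyclic subgroups by order — order 1: 1; order 3: 1; order 7: 1; order 21: 1.
Total: 4.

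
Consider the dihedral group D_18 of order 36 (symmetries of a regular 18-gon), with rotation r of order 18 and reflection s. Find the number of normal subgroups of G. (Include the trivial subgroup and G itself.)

G has 45 subgroups. Checking conjugation-invariance by order — order 1: 1/1 normal; order 2: 1/19 normal; order 3: 1/1 normal; order 4: 0/9 normal; order 6: 1/7 normal; order 9: 1/1 normal; order 12: 0/3 normal; order 18: 3/3 normal; order 36: 1/1 normal.
Total normal subgroups: 9.

9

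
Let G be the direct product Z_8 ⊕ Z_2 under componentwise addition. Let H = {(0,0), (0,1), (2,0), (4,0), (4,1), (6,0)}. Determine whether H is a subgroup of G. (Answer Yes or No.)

|H| = 6 does not divide |G| = 16, so by Lagrange H is not a subgroup.

No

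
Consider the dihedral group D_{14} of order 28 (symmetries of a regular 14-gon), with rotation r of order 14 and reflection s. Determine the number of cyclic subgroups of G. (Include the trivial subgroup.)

A cyclic subgroup of order d is generated by each of its φ(d) elements of order d, so the cyclic subgroups of order d number (#elements of order d)/φ(d).
Cyclic subgroups by order — order 1: 1; order 2: 15; order 7: 1; order 14: 1.
Total: 18.

18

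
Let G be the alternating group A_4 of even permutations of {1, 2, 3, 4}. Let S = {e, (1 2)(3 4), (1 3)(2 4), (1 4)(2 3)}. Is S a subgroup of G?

|S| = 4 divides |G| = 12, consistent with Lagrange.
S contains the identity, every element's inverse is in S, and S is closed under ∘: it is a subgroup.

Yes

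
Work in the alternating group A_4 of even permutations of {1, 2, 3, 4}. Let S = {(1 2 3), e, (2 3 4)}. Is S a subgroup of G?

No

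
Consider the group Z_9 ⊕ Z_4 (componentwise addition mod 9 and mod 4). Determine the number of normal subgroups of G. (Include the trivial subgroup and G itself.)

G is abelian, so every subgroup is normal.
G has 9 subgroups in total, hence 9 normal subgroups.

9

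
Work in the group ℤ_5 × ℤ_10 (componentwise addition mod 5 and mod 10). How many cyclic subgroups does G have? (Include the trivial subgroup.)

14

Each element a generates a cyclic subgroup ⟨a⟩; distinct elements may generate the same one (a cyclic group of order d has φ(d) generators).
Cyclic subgroups by order — order 1: 1; order 2: 1; order 5: 6; order 10: 6.
Total: 14.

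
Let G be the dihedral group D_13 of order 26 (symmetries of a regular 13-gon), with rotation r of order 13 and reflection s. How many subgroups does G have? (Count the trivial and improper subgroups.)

16

|G| = 26, so by Lagrange every subgroup order divides 26. Divisors: 1, 2, 13, 26.
Subgroups by order — order 1: 1; order 2: 13; order 13: 1; order 26: 1.
Total: 1 + 13 + 1 + 1 = 16.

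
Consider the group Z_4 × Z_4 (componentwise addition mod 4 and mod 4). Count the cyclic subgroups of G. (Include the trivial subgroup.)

Group the elements of G by the cyclic subgroup they generate; each cyclic subgroup of order d accounts for φ(d) elements.
Cyclic subgroups by order — order 1: 1; order 2: 3; order 4: 6.
Total: 10.

10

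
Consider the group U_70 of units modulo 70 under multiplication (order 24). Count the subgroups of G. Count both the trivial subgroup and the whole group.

16

|G| = 24, so by Lagrange every subgroup order divides 24. Divisors: 1, 2, 3, 4, 6, 8, 12, 24.
Subgroups by order — order 1: 1; order 2: 3; order 3: 1; order 4: 3; order 6: 3; order 8: 1; order 12: 3; order 24: 1.
Total: 1 + 3 + 1 + 3 + 3 + 1 + 3 + 1 = 16.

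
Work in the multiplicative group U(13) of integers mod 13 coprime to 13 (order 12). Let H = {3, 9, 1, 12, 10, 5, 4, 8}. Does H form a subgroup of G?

No

|H| = 8 does not divide |G| = 12, so by Lagrange H is not a subgroup.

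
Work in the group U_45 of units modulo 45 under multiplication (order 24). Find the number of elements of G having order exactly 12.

The elements of order 12 are: 2, 7, 13, 22, 23, 32, 38, 43.
That's 8.

8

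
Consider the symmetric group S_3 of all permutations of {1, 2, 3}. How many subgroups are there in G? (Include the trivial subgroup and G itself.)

6

|G| = 6, so by Lagrange every subgroup order divides 6. Divisors: 1, 2, 3, 6.
Subgroups by order — order 1: 1; order 2: 3; order 3: 1; order 6: 1.
Total: 1 + 3 + 1 + 1 = 6.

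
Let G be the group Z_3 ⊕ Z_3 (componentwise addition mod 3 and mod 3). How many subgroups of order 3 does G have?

4

|G| = 9 and 3 | 9, so subgroups of order 3 are possible by Lagrange.
The subgroups of order 3 are: {(0,0), (0,1), (0,2)}; {(0,0), (1,0), (2,0)}; {(0,0), (1,1), (2,2)}; {(0,0), (1,2), (2,1)}.
So G has 4 subgroups of order 3.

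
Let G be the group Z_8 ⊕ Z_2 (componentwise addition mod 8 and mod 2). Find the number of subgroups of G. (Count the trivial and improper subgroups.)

11

|G| = 16, so by Lagrange every subgroup order divides 16. Divisors: 1, 2, 4, 8, 16.
Subgroups by order — order 1: 1; order 2: 3; order 4: 3; order 8: 3; order 16: 1.
Total: 1 + 3 + 3 + 3 + 1 = 11.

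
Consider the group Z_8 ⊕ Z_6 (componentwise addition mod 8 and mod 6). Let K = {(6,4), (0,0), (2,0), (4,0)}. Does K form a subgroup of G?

No

(2,0) ∈ K but its inverse (6,0) ∉ K, so K is not a subgroup.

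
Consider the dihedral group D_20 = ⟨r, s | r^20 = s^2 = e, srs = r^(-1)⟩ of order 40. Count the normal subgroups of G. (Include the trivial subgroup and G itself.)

9

G has 48 subgroups. Checking conjugation-invariance by order — order 1: 1/1 normal; order 2: 1/21 normal; order 4: 1/11 normal; order 5: 1/1 normal; order 8: 0/5 normal; order 10: 1/5 normal; order 20: 3/3 normal; order 40: 1/1 normal.
Total normal subgroups: 9.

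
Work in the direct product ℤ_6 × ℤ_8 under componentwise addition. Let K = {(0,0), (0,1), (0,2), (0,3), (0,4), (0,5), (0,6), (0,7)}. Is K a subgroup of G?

|K| = 8 divides |G| = 48, consistent with Lagrange.
K contains the identity, every element's inverse is in K, and K is closed under +: it is a subgroup.
In fact K = ⟨(0,1)⟩.

Yes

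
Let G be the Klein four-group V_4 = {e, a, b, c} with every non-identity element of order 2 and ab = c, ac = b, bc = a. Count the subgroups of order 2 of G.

3

|G| = 4 and 2 | 4, so subgroups of order 2 are possible by Lagrange.
The subgroups of order 2 are: {e, a}; {e, b}; {e, c}.
So G has 3 subgroups of order 2.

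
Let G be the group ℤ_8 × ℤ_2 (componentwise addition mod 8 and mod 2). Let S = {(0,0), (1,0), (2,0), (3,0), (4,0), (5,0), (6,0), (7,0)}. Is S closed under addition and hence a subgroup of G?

Yes

|S| = 8 divides |G| = 16, consistent with Lagrange.
S contains the identity, every element's inverse is in S, and S is closed under +: it is a subgroup.
In fact S = ⟨(7,0)⟩.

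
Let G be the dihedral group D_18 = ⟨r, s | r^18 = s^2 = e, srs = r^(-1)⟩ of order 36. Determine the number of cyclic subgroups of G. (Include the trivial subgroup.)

Each element a generates a cyclic subgroup ⟨a⟩; distinct elements may generate the same one (a cyclic group of order d has φ(d) generators).
Cyclic subgroups by order — order 1: 1; order 2: 19; order 3: 1; order 6: 1; order 9: 1; order 18: 1.
Total: 24.

24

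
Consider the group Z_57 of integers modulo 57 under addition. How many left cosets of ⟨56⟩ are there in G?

1

|⟨56⟩| = 57 and |G| = 57.
By Lagrange, [G : H] = |G|/|H| = 57/57 = 1.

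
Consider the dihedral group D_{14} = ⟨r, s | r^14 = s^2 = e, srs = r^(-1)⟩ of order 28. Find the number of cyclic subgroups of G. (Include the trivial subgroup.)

18

A cyclic subgroup of order d is generated by each of its φ(d) elements of order d, so the cyclic subgroups of order d number (#elements of order d)/φ(d).
Cyclic subgroups by order — order 1: 1; order 2: 15; order 7: 1; order 14: 1.
Total: 18.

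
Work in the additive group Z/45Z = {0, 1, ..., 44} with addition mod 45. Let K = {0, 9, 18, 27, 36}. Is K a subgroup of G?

Yes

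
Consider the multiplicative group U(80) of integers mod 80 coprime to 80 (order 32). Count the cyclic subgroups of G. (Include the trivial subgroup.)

20

Group the elements of G by the cyclic subgroup they generate; each cyclic subgroup of order d accounts for φ(d) elements.
Cyclic subgroups by order — order 1: 1; order 2: 7; order 4: 12.
Total: 20.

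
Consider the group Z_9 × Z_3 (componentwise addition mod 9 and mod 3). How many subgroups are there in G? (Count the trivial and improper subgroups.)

|G| = 27, so by Lagrange every subgroup order divides 27. Divisors: 1, 3, 9, 27.
Subgroups by order — order 1: 1; order 3: 4; order 9: 4; order 27: 1.
Total: 1 + 4 + 4 + 1 = 10.

10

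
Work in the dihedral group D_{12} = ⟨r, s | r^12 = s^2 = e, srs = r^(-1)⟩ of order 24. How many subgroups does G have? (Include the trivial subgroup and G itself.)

|G| = 24, so by Lagrange every subgroup order divides 24. Divisors: 1, 2, 3, 4, 6, 8, 12, 24.
Subgroups by order — order 1: 1; order 2: 13; order 3: 1; order 4: 7; order 6: 5; order 8: 3; order 12: 3; order 24: 1.
Total: 1 + 13 + 1 + 7 + 5 + 3 + 3 + 1 = 34.

34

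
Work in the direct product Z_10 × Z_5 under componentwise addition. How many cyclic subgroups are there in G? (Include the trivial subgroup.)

14

A cyclic subgroup of order d is generated by each of its φ(d) elements of order d, so the cyclic subgroups of order d number (#elements of order d)/φ(d).
Cyclic subgroups by order — order 1: 1; order 2: 1; order 5: 6; order 10: 6.
Total: 14.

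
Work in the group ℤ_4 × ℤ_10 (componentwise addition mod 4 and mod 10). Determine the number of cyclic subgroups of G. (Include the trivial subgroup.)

12

Each element a generates a cyclic subgroup ⟨a⟩; distinct elements may generate the same one (a cyclic group of order d has φ(d) generators).
Cyclic subgroups by order — order 1: 1; order 2: 3; order 4: 2; order 5: 1; order 10: 3; order 20: 2.
Total: 12.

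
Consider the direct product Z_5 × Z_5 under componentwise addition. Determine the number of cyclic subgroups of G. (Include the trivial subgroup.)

Group the elements of G by the cyclic subgroup they generate; each cyclic subgroup of order d accounts for φ(d) elements.
Cyclic subgroups by order — order 1: 1; order 5: 6.
Total: 7.

7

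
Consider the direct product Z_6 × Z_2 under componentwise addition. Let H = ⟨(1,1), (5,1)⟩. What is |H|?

6

|⟨(1,1)⟩| = 6 and |⟨(5,1)⟩| = 6, so |H| is a multiple of lcm(6, 6) = 6 and divides |G| = 12.
Closing under the operation: H = {(0,0), (1,1), (2,0), (3,1), (4,0), (5,1)}, so |H| = 6.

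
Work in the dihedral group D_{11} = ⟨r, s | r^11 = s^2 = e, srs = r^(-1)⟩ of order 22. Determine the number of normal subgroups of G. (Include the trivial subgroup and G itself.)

G has 14 subgroups. Checking conjugation-invariance by order — order 1: 1/1 normal; order 2: 0/11 normal; order 11: 1/1 normal; order 22: 1/1 normal.
Total normal subgroups: 3.

3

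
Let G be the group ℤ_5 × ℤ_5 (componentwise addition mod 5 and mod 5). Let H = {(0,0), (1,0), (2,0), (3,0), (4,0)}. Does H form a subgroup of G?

|H| = 5 divides |G| = 25, consistent with Lagrange.
H contains the identity, every element's inverse is in H, and H is closed under +: it is a subgroup.
In fact H = ⟨(4,0)⟩.

Yes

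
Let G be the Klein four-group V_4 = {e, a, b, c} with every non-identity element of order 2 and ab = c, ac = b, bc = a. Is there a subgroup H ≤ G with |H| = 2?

Yes

2 | 4. A subgroup of order 2 is {e, a}.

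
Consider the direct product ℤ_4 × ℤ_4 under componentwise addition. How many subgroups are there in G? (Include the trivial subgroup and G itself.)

|G| = 16, so by Lagrange every subgroup order divides 16. Divisors: 1, 2, 4, 8, 16.
Subgroups by order — order 1: 1; order 2: 3; order 4: 7; order 8: 3; order 16: 1.
Total: 1 + 3 + 7 + 3 + 1 = 15.

15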